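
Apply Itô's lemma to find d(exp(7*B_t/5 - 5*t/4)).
d(exp(7*B_t/5 - 5*t/4)) = (-27*exp(7*B_t/5 - 5*t/4)/100) dt + (7*exp(7*B_t/5 - 5*t/4)/5) dB_t

Itô's formula for f(t, x): d f(t, B_t) = (f_t + (1/2) f_xx) dt + f_x dB_t. Compute partials of f(t, x) = exp(-5*t/4 + 7*x/5):
  f_t(t,x)  = -5*exp(-5*t/4 + 7*x/5)/4
  f_x(t,x)  = 7*exp(-5*t/4 + 7*x/5)/5
  f_xx(t,x) = 49*exp(-5*t/4 + 7*x/5)/25
Assemble drift = f_t + (1/2) f_xx = -27*exp(-5*t/4 + 7*x/5)/100 and diffusion = f_x = 7*exp(-5*t/4 + 7*x/5)/5. Substituting x = B_t:
  d(exp(7*B_t/5 - 5*t/4)) = (-27*exp(7*B_t/5 - 5*t/4)/100) dt + (7*exp(7*B_t/5 - 5*t/4)/5) dB_t.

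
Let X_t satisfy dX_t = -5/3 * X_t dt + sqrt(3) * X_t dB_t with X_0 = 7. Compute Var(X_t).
Var(X_t) = (49*exp(3*t) - 49)*exp(-10*t/3)

For GBM dX = mu X dt + sigma X dB with X_0 = x_0, apply Itô to Y = log X: dY = (mu - sigma^2/2) dt + sigma dB, so Y_t = log(x_0) + (mu - sigma^2/2) t + sigma B_t and hence X_t = x_0 * exp((mu - sigma^2/2) t + sigma B_t).
With mu = -5/3, sigma = sqrt(3), x_0 = 7, this gives:
  X_t = 7 * exp((-19/6) * t + (sqrt(3)) * B_t).
Since sigma*B_t ~ Normal(0, sigma^2 t), E[exp(sigma*B_t)] = exp(sigma^2 t / 2); so E[X_t] = x_0 * exp((mu - sigma^2/2) t) * exp(sigma^2 t / 2) = x_0 * exp(mu t) = 7*exp(-5*t/3).
Var(X_t) = E[X_t^2] - (E[X_t])^2 = x_0^2 * exp(2 mu t) * (exp(sigma^2 t) - 1) = (49*exp(3*t) - 49)*exp(-10*t/3).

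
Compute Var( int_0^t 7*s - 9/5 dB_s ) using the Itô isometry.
Var = t*(1225*t^2 - 945*t + 243)/75

The Itô integral of a deterministic integrand f(s) has mean 0 because each increment f(s) * (B_{s+ds} - B_s) has mean 0. By the Itô isometry:
  Var( int_0^t f(s) dB_s ) = E[ (int_0^t f(s) dB_s)^2 ] = int_0^t f(s)^2 ds.
Here f(s) = 7*s - 9/5, so f(s)^2 = (35*s - 9)^2/25. Integrate:
  int_0^t ((35*s - 9)^2/25) ds = t*(1225*t^2 - 945*t + 243)/75.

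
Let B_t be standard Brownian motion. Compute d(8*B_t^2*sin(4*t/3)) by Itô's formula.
d(8*B_t^2*sin(4*t/3)) = (32*B_t^2*cos(4*t/3)/3 + 8*sin(4*t/3)) dt + (16*B_t*sin(4*t/3)) dB_t

Itô's formula for f(t, x): d f(t, B_t) = (f_t + (1/2) f_xx) dt + f_x dB_t. Compute partials of f(t, x) = 8*x^2*sin(4*t/3):
  f_t(t,x)  = 32*x^2*cos(4*t/3)/3
  f_x(t,x)  = 16*x*sin(4*t/3)
  f_xx(t,x) = 16*sin(4*t/3)
Assemble drift = f_t + (1/2) f_xx = 32*x^2*cos(4*t/3)/3 + 8*sin(4*t/3) and diffusion = f_x = 16*x*sin(4*t/3). Substituting x = B_t:
  d(8*B_t^2*sin(4*t/3)) = (32*B_t^2*cos(4*t/3)/3 + 8*sin(4*t/3)) dt + (16*B_t*sin(4*t/3)) dB_t.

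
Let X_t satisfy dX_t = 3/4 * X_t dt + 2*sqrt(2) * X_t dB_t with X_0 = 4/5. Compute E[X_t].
E[X_t] = 4*exp(3*t/4)/5

For GBM dX = mu X dt + sigma X dB with X_0 = x_0, apply Itô to Y = log X: dY = (mu - sigma^2/2) dt + sigma dB, so Y_t = log(x_0) + (mu - sigma^2/2) t + sigma B_t and hence X_t = x_0 * exp((mu - sigma^2/2) t + sigma B_t).
With mu = 3/4, sigma = 2*sqrt(2), x_0 = 4/5, this gives:
  X_t = 4/5 * exp((-13/4) * t + (2*sqrt(2)) * B_t).
Since sigma*B_t ~ Normal(0, sigma^2 t), E[exp(sigma*B_t)] = exp(sigma^2 t / 2); so E[X_t] = x_0 * exp((mu - sigma^2/2) t) * exp(sigma^2 t / 2) = x_0 * exp(mu t) = 4*exp(3*t/4)/5.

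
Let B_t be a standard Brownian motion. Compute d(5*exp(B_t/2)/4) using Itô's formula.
d(5*exp(B_t/2)/4) = (5*exp(B_t/2)/32) dt + (5*exp(B_t/2)/8) dB_t

Itô's formula for f(B_t) gives d f(B_t) = f'(B_t) dB_t + (1/2) f''(B_t) dt. Compute derivatives of f(x) = 5*exp(x/2)/4:
  f'(x)  = 5*exp(x/2)/8
  f''(x) = 5*exp(x/2)/16
Substitute x = B_t and multiply the f'' term by 1/2:
  drift     = (1/2) * (5*exp(x/2)/16) evaluated at B_t = 5*exp(B_t/2)/32
  diffusion = (5*exp(x/2)/8) evaluated at B_t = 5*exp(B_t/2)/8
Therefore d(5*exp(B_t/2)/4) = (5*exp(B_t/2)/32) dt + (5*exp(B_t/2)/8) dB_t.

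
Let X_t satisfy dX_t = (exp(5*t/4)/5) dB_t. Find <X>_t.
<X>_t = 2*exp(5*t/2)/125 - 2/125

For an Itô process dX_t = a(t) dt + b(t) dB_t, the quadratic variation is <X>_t = int_0^t b(s)^2 ds (the drift term does not contribute). Here b(s) = exp(5*s/4)/5, so
  b(s)^2 = exp(5*s/2)/25.
Integrating from 0 to t:
  <X>_t = int_0^t (exp(5*s/2)/25) ds = 2*exp(5*t/2)/125 - 2/125.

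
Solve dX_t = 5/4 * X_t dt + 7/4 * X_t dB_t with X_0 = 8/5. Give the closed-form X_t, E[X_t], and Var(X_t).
X_t = 8/5 * exp((-9/32) t + (7/4) B_t); E[X_t] = 8*exp(5*t/4)/5; Var(X_t) = 64*(exp(49*t/16) - 1)*exp(5*t/2)/25

For GBM dX = mu X dt + sigma X dB with X_0 = x_0, apply Itô to Y = log X: dY = (mu - sigma^2/2) dt + sigma dB, so Y_t = log(x_0) + (mu - sigma^2/2) t + sigma B_t and hence X_t = x_0 * exp((mu - sigma^2/2) t + sigma B_t).
With mu = 5/4, sigma = 7/4, x_0 = 8/5, this gives:
  X_t = 8/5 * exp((-9/32) * t + (7/4) * B_t).
Since sigma*B_t ~ Normal(0, sigma^2 t), E[exp(sigma*B_t)] = exp(sigma^2 t / 2); so E[X_t] = x_0 * exp((mu - sigma^2/2) t) * exp(sigma^2 t / 2) = x_0 * exp(mu t) = 8*exp(5*t/4)/5.
Var(X_t) = E[X_t^2] - (E[X_t])^2 = x_0^2 * exp(2 mu t) * (exp(sigma^2 t) - 1) = 64*(exp(49*t/16) - 1)*exp(5*t/2)/25.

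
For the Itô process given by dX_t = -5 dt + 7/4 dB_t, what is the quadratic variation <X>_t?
<X>_t = 49*t/16

For an Itô process dX_t = a(t) dt + b(t) dB_t, the quadratic variation is <X>_t = int_0^t b(s)^2 ds (the drift term does not contribute). Here b(s) = 7/4, so
  b(s)^2 = 49/16.
Integrating from 0 to t:
  <X>_t = int_0^t (49/16) ds = 49*t/16.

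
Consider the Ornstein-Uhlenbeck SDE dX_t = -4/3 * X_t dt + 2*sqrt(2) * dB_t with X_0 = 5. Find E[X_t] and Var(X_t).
E[X_t] = 5*exp(-4*t/3); Var(X_t) = 3 - 3*exp(-8*t/3)

The OU SDE dX = -theta X dt + sigma dB admits the integrating factor exp(theta t): d(exp(theta t) X_t) = sigma exp(theta t) dB_t. Integrating from 0 to t:
  X_t = x_0 * exp(-theta t) + sigma * int_0^t exp(-theta (t-s)) dB_s.
The Itô integral has mean 0 and (by the Itô isometry) variance sigma^2 * int_0^t exp(-2 theta (t - s)) ds = sigma^2 * (1 - exp(-2 theta t)) / (2 theta).
With theta = 4/3, sigma = 2*sqrt(2), x_0 = 5:
  E[X_t] = 5 * exp(-4/3 t) = 5*exp(-4*t/3)
  Var(X_t) = (2*sqrt(2))^2 * (1 - exp(-2*4/3 t)) / (2 * 4/3) = 3 - 3*exp(-8*t/3).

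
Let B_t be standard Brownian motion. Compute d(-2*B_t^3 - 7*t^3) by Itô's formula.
d(-2*B_t^3 - 7*t^3) = (-6*B_t - 21*t^2) dt + (-6*B_t^2) dB_t

Itô's formula for f(t, x): d f(t, B_t) = (f_t + (1/2) f_xx) dt + f_x dB_t. Compute partials of f(t, x) = -7*t^3 - 2*x^3:
  f_t(t,x)  = -21*t^2
  f_x(t,x)  = -6*x^2
  f_xx(t,x) = -12*x
Assemble drift = f_t + (1/2) f_xx = -21*t^2 - 6*x and diffusion = f_x = -6*x^2. Substituting x = B_t:
  d(-2*B_t^3 - 7*t^3) = (-6*B_t - 21*t^2) dt + (-6*B_t^2) dB_t.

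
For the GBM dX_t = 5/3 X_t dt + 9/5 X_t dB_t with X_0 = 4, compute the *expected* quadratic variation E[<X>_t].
E[<X>_t] = 3888*exp(493*t/75)/493 - 3888/493

<X>_t = int_0^t ((9/5) * X_s)^2 ds. Taking expectation inside the integral: E[<X>_t] = (9/5)^2 * int_0^t E[X_s^2] ds. For GBM, E[X_s^2] = x_0^2 * exp((2 mu + sigma^2) s). Integrating:
  E[<X>_t] = (9/5)^2 * 4^2 * (exp((2*(5/3) + (9/5)^2) t) - 1) / (2*(5/3) + (9/5)^2)
           = (9/5)^2 * 4^2 * (exp((493/75) t) - 1) / (493/75) = 3888*exp(493*t/75)/493 - 3888/493.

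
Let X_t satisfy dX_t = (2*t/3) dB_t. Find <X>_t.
<X>_t = 4*t^3/27

For an Itô process dX_t = a(t) dt + b(t) dB_t, the quadratic variation is <X>_t = int_0^t b(s)^2 ds (the drift term does not contribute). Here b(s) = 2*s/3, so
  b(s)^2 = 4*s^2/9.
Integrating from 0 to t:
  <X>_t = int_0^t (4*s^2/9) ds = 4*t^3/27.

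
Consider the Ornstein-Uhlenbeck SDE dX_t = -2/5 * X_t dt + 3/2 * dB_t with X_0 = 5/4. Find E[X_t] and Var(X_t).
E[X_t] = 5*exp(-2*t/5)/4; Var(X_t) = 45/16 - 45*exp(-4*t/5)/16

The OU SDE dX = -theta X dt + sigma dB admits the integrating factor exp(theta t): d(exp(theta t) X_t) = sigma exp(theta t) dB_t. Integrating from 0 to t:
  X_t = x_0 * exp(-theta t) + sigma * int_0^t exp(-theta (t-s)) dB_s.
The Itô integral has mean 0 and (by the Itô isometry) variance sigma^2 * int_0^t exp(-2 theta (t - s)) ds = sigma^2 * (1 - exp(-2 theta t)) / (2 theta).
With theta = 2/5, sigma = 3/2, x_0 = 5/4:
  E[X_t] = 5/4 * exp(-2/5 t) = 5*exp(-2*t/5)/4
  Var(X_t) = (3/2)^2 * (1 - exp(-2*2/5 t)) / (2 * 2/5) = 45/16 - 45*exp(-4*t/5)/16.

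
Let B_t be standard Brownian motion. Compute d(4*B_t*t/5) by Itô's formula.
d(4*B_t*t/5) = (4*B_t/5) dt + (4*t/5) dB_t

Itô's formula for f(t, x): d f(t, B_t) = (f_t + (1/2) f_xx) dt + f_x dB_t. Compute partials of f(t, x) = 4*t*x/5:
  f_t(t,x)  = 4*x/5
  f_x(t,x)  = 4*t/5
  f_xx(t,x) = 0
Assemble drift = f_t + (1/2) f_xx = 4*x/5 and diffusion = f_x = 4*t/5. Substituting x = B_t:
  d(4*B_t*t/5) = (4*B_t/5) dt + (4*t/5) dB_t.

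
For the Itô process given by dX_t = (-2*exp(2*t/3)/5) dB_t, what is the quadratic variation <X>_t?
<X>_t = 3*exp(4*t/3)/25 - 3/25

For an Itô process dX_t = a(t) dt + b(t) dB_t, the quadratic variation is <X>_t = int_0^t b(s)^2 ds (the drift term does not contribute). Here b(s) = -2*exp(2*s/3)/5, so
  b(s)^2 = 4*exp(4*s/3)/25.
Integrating from 0 to t:
  <X>_t = int_0^t (4*exp(4*s/3)/25) ds = 3*exp(4*t/3)/25 - 3/25.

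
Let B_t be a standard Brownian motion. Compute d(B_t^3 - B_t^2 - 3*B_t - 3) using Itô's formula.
d(B_t^3 - B_t^2 - 3*B_t - 3) = (3*B_t - 1) dt + (3*B_t^2 - 2*B_t - 3) dB_t

Itô's formula for f(B_t) gives d f(B_t) = f'(B_t) dB_t + (1/2) f''(B_t) dt. Compute derivatives of f(x) = x^3 - x^2 - 3*x - 3:
  f'(x)  = 3*x^2 - 2*x - 3
  f''(x) = 6*x - 2
Substitute x = B_t and multiply the f'' term by 1/2:
  drift     = (1/2) * (6*x - 2) evaluated at B_t = 3*B_t - 1
  diffusion = (3*x^2 - 2*x - 3) evaluated at B_t = 3*B_t^2 - 2*B_t - 3
Therefore d(B_t^3 - B_t^2 - 3*B_t - 3) = (3*B_t - 1) dt + (3*B_t^2 - 2*B_t - 3) dB_t.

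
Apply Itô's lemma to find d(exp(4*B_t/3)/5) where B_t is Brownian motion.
d(exp(4*B_t/3)/5) = (8*exp(4*B_t/3)/45) dt + (4*exp(4*B_t/3)/15) dB_t

Itô's formula for f(B_t) gives d f(B_t) = f'(B_t) dB_t + (1/2) f''(B_t) dt. Compute derivatives of f(x) = exp(4*x/3)/5:
  f'(x)  = 4*exp(4*x/3)/15
  f''(x) = 16*exp(4*x/3)/45
Substitute x = B_t and multiply the f'' term by 1/2:
  drift     = (1/2) * (16*exp(4*x/3)/45) evaluated at B_t = 8*exp(4*B_t/3)/45
  diffusion = (4*exp(4*x/3)/15) evaluated at B_t = 4*exp(4*B_t/3)/15
Therefore d(exp(4*B_t/3)/5) = (8*exp(4*B_t/3)/45) dt + (4*exp(4*B_t/3)/15) dB_t.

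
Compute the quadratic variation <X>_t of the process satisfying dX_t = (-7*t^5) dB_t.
<X>_t = 49*t^11/11

For an Itô process dX_t = a(t) dt + b(t) dB_t, the quadratic variation is <X>_t = int_0^t b(s)^2 ds (the drift term does not contribute). Here b(s) = -7*s^5, so
  b(s)^2 = 49*s^10.
Integrating from 0 to t:
  <X>_t = int_0^t (49*s^10) ds = 49*t^11/11.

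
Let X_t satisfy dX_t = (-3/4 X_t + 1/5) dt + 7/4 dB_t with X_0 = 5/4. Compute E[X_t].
E[X_t] = 4/15 + 59*exp(-3*t/4)/60

Taking expectations and using E[dB_t] = 0, the mean m(t) = E[X_t] satisfies the ODE m'(t) = a m(t) + b with m(0) = x_0. With a = -3/4, b = 1/5, x_0 = 5/4, the solution is
  m(t) = x_0 * exp(a t) + (b/a) * (exp(a t) - 1)
       = (5/4) * exp((-3/4) t) + ((1/5)/(-3/4)) * (exp((-3/4) t) - 1)
       = 4/15 + 59*exp(-3*t/4)/60.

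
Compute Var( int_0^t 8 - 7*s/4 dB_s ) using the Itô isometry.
Var = t*(49*t^2 - 672*t + 3072)/48

The Itô integral of a deterministic integrand f(s) has mean 0 because each increment f(s) * (B_{s+ds} - B_s) has mean 0. By the Itô isometry:
  Var( int_0^t f(s) dB_s ) = E[ (int_0^t f(s) dB_s)^2 ] = int_0^t f(s)^2 ds.
Here f(s) = 8 - 7*s/4, so f(s)^2 = (7*s - 32)^2/16. Integrate:
  int_0^t ((7*s - 32)^2/16) ds = t*(49*t^2 - 672*t + 3072)/48.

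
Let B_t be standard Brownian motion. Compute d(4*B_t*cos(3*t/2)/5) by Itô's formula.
d(4*B_t*cos(3*t/2)/5) = (-6*B_t*sin(3*t/2)/5) dt + (4*cos(3*t/2)/5) dB_t

Itô's formula for f(t, x): d f(t, B_t) = (f_t + (1/2) f_xx) dt + f_x dB_t. Compute partials of f(t, x) = 4*x*cos(3*t/2)/5:
  f_t(t,x)  = -6*x*sin(3*t/2)/5
  f_x(t,x)  = 4*cos(3*t/2)/5
  f_xx(t,x) = 0
Assemble drift = f_t + (1/2) f_xx = -6*x*sin(3*t/2)/5 and diffusion = f_x = 4*cos(3*t/2)/5. Substituting x = B_t:
  d(4*B_t*cos(3*t/2)/5) = (-6*B_t*sin(3*t/2)/5) dt + (4*cos(3*t/2)/5) dB_t.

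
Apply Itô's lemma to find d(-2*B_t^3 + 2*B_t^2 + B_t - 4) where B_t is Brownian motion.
d(-2*B_t^3 + 2*B_t^2 + B_t - 4) = (2 - 6*B_t) dt + (-6*B_t^2 + 4*B_t + 1) dB_t

Itô's formula for f(B_t) gives d f(B_t) = f'(B_t) dB_t + (1/2) f''(B_t) dt. Compute derivatives of f(x) = -2*x^3 + 2*x^2 + x - 4:
  f'(x)  = -6*x^2 + 4*x + 1
  f''(x) = 4 - 12*x
Substitute x = B_t and multiply the f'' term by 1/2:
  drift     = (1/2) * (4 - 12*x) evaluated at B_t = 2 - 6*B_t
  diffusion = (-6*x^2 + 4*x + 1) evaluated at B_t = -6*B_t^2 + 4*B_t + 1
Therefore d(-2*B_t^3 + 2*B_t^2 + B_t - 4) = (2 - 6*B_t) dt + (-6*B_t^2 + 4*B_t + 1) dB_t.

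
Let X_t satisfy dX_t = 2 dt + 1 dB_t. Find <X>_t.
<X>_t = t

For an Itô process dX_t = a(t) dt + b(t) dB_t, the quadratic variation is <X>_t = int_0^t b(s)^2 ds (the drift term does not contribute). Here b(s) = 1, so
  b(s)^2 = 1.
Integrating from 0 to t:
  <X>_t = int_0^t (1) ds = t.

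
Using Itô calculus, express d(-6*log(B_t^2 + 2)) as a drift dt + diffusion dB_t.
d(-6*log(B_t^2 + 2)) = (6*(B_t^2 - 2)/(B_t^2 + 2)^2) dt + (-12*B_t/(B_t^2 + 2)) dB_t

Itô's formula for f(B_t) gives d f(B_t) = f'(B_t) dB_t + (1/2) f''(B_t) dt. Compute derivatives of f(x) = -6*log(x^2 + 2):
  f'(x)  = -12*x/(x^2 + 2)
  f''(x) = 12*(x^2 - 2)/(x^2 + 2)^2
Substitute x = B_t and multiply the f'' term by 1/2:
  drift     = (1/2) * (12*(x^2 - 2)/(x^2 + 2)^2) evaluated at B_t = 6*(B_t^2 - 2)/(B_t^2 + 2)^2
  diffusion = (-12*x/(x^2 + 2)) evaluated at B_t = -12*B_t/(B_t^2 + 2)
Therefore d(-6*log(B_t^2 + 2)) = (6*(B_t^2 - 2)/(B_t^2 + 2)^2) dt + (-12*B_t/(B_t^2 + 2)) dB_t.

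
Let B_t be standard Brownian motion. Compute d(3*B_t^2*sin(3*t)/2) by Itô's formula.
d(3*B_t^2*sin(3*t)/2) = (9*B_t^2*cos(3*t)/2 + 3*sin(3*t)/2) dt + (3*B_t*sin(3*t)) dB_t

Itô's formula for f(t, x): d f(t, B_t) = (f_t + (1/2) f_xx) dt + f_x dB_t. Compute partials of f(t, x) = 3*x^2*sin(3*t)/2:
  f_t(t,x)  = 9*x^2*cos(3*t)/2
  f_x(t,x)  = 3*x*sin(3*t)
  f_xx(t,x) = 3*sin(3*t)
Assemble drift = f_t + (1/2) f_xx = 9*x^2*cos(3*t)/2 + 3*sin(3*t)/2 and diffusion = f_x = 3*x*sin(3*t). Substituting x = B_t:
  d(3*B_t^2*sin(3*t)/2) = (9*B_t^2*cos(3*t)/2 + 3*sin(3*t)/2) dt + (3*B_t*sin(3*t)) dB_t.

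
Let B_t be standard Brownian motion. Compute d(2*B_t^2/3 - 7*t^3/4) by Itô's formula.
d(2*B_t^2/3 - 7*t^3/4) = (2/3 - 21*t^2/4) dt + (4*B_t/3) dB_t

Itô's formula for f(t, x): d f(t, B_t) = (f_t + (1/2) f_xx) dt + f_x dB_t. Compute partials of f(t, x) = -7*t^3/4 + 2*x^2/3:
  f_t(t,x)  = -21*t^2/4
  f_x(t,x)  = 4*x/3
  f_xx(t,x) = 4/3
Assemble drift = f_t + (1/2) f_xx = 2/3 - 21*t^2/4 and diffusion = f_x = 4*x/3. Substituting x = B_t:
  d(2*B_t^2/3 - 7*t^3/4) = (2/3 - 21*t^2/4) dt + (4*B_t/3) dB_t.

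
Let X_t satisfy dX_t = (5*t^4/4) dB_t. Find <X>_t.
<X>_t = 25*t^9/144

For an Itô process dX_t = a(t) dt + b(t) dB_t, the quadratic variation is <X>_t = int_0^t b(s)^2 ds (the drift term does not contribute). Here b(s) = 5*s^4/4, so
  b(s)^2 = 25*s^8/16.
Integrating from 0 to t:
  <X>_t = int_0^t (25*s^8/16) ds = 25*t^9/144.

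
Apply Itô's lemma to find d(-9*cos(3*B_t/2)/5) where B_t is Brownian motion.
d(-9*cos(3*B_t/2)/5) = (81*cos(3*B_t/2)/40) dt + (27*sin(3*B_t/2)/10) dB_t

Itô's formula for f(B_t) gives d f(B_t) = f'(B_t) dB_t + (1/2) f''(B_t) dt. Compute derivatives of f(x) = -9*cos(3*x/2)/5:
  f'(x)  = 27*sin(3*x/2)/10
  f''(x) = 81*cos(3*x/2)/20
Substitute x = B_t and multiply the f'' term by 1/2:
  drift     = (1/2) * (81*cos(3*x/2)/20) evaluated at B_t = 81*cos(3*B_t/2)/40
  diffusion = (27*sin(3*x/2)/10) evaluated at B_t = 27*sin(3*B_t/2)/10
Therefore d(-9*cos(3*B_t/2)/5) = (81*cos(3*B_t/2)/40) dt + (27*sin(3*B_t/2)/10) dB_t.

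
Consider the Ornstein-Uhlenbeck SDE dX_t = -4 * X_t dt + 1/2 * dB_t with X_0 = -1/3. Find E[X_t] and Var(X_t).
E[X_t] = -exp(-4*t)/3; Var(X_t) = 1/32 - exp(-8*t)/32

The OU SDE dX = -theta X dt + sigma dB admits the integrating factor exp(theta t): d(exp(theta t) X_t) = sigma exp(theta t) dB_t. Integrating from 0 to t:
  X_t = x_0 * exp(-theta t) + sigma * int_0^t exp(-theta (t-s)) dB_s.
The Itô integral has mean 0 and (by the Itô isometry) variance sigma^2 * int_0^t exp(-2 theta (t - s)) ds = sigma^2 * (1 - exp(-2 theta t)) / (2 theta).
With theta = 4, sigma = 1/2, x_0 = -1/3:
  E[X_t] = -1/3 * exp(-4 t) = -exp(-4*t)/3
  Var(X_t) = (1/2)^2 * (1 - exp(-2*4 t)) / (2 * 4) = 1/32 - exp(-8*t)/32.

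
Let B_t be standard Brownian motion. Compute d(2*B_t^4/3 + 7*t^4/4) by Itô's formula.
d(2*B_t^4/3 + 7*t^4/4) = (4*B_t^2 + 7*t^3) dt + (8*B_t^3/3) dB_t

Itô's formula for f(t, x): d f(t, B_t) = (f_t + (1/2) f_xx) dt + f_x dB_t. Compute partials of f(t, x) = 7*t^4/4 + 2*x^4/3:
  f_t(t,x)  = 7*t^3
  f_x(t,x)  = 8*x^3/3
  f_xx(t,x) = 8*x^2
Assemble drift = f_t + (1/2) f_xx = 7*t^3 + 4*x^2 and diffusion = f_x = 8*x^3/3. Substituting x = B_t:
  d(2*B_t^4/3 + 7*t^4/4) = (4*B_t^2 + 7*t^3) dt + (8*B_t^3/3) dB_t.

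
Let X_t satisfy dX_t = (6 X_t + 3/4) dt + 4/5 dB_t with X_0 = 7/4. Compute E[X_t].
E[X_t] = 15*exp(6*t)/8 - 1/8

Taking expectations and using E[dB_t] = 0, the mean m(t) = E[X_t] satisfies the ODE m'(t) = a m(t) + b with m(0) = x_0. With a = 6, b = 3/4, x_0 = 7/4, the solution is
  m(t) = x_0 * exp(a t) + (b/a) * (exp(a t) - 1)
       = (7/4) * exp(6 t) + ((3/4)/6) * (exp(6 t) - 1)
       = 15*exp(6*t)/8 - 1/8.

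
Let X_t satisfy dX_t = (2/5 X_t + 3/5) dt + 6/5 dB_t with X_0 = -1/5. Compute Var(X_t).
Var(X_t) = 9*exp(4*t/5)/5 - 9/5

The variance V(t) = Var(X_t) satisfies V'(t) = 2 a V(t) + c^2 with V(0) = 0 (drift coefficient is linear in X, diffusion is constant). With a = 2/5, c = 6/5, the solution is
  V(t) = (c^2 / (2 a)) * (exp(2 a t) - 1)
       = ((6/5)^2 / (2*(2/5))) * (exp((4/5) t) - 1)
       = 9*exp(4*t/5)/5 - 9/5.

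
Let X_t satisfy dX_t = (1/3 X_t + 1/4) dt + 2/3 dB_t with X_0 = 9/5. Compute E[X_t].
E[X_t] = 51*exp(t/3)/20 - 3/4

Taking expectations and using E[dB_t] = 0, the mean m(t) = E[X_t] satisfies the ODE m'(t) = a m(t) + b with m(0) = x_0. With a = 1/3, b = 1/4, x_0 = 9/5, the solution is
  m(t) = x_0 * exp(a t) + (b/a) * (exp(a t) - 1)
       = (9/5) * exp((1/3) t) + ((1/4)/(1/3)) * (exp((1/3) t) - 1)
       = 51*exp(t/3)/20 - 3/4.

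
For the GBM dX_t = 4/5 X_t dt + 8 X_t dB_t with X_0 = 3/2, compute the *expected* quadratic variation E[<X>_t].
E[<X>_t] = 90*exp(328*t/5)/41 - 90/41

<X>_t = int_0^t (8 * X_s)^2 ds. Taking expectation inside the integral: E[<X>_t] = 8^2 * int_0^t E[X_s^2] ds. For GBM, E[X_s^2] = x_0^2 * exp((2 mu + sigma^2) s). Integrating:
  E[<X>_t] = 8^2 * (3/2)^2 * (exp((2*(4/5) + 8^2) t) - 1) / (2*(4/5) + 8^2)
           = 8^2 * (3/2)^2 * (exp((328/5) t) - 1) / (328/5) = 90*exp(328*t/5)/41 - 90/41.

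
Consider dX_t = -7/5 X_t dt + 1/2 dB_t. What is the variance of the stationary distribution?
lim Var(X_t) = 5/56

The OU SDE dX = -theta X dt + sigma dB admits the integrating factor exp(theta t): d(exp(theta t) X_t) = sigma exp(theta t) dB_t. Integrating from 0 to t gives X_t = x_0 * exp(-theta t) + sigma * int_0^t exp(-theta (t-s)) dB_s for any initial x_0. The Itô integral has variance (by the Itô isometry) sigma^2 * int_0^t exp(-2 theta (t - s)) ds = sigma^2 * (1 - exp(-2 theta t)) / (2 theta), independent of x_0.
With theta = 7/5, sigma = 1/2:
  Var(X_t) = (1/2)^2 * (1 - exp(-2*7/5 t)) / (2 * 7/5) = 5/56 - 5*exp(-14*t/5)/56.
As t -> infinity, exp(-2*7/5 t) -> 0, so the stationary variance is sigma^2 / (2 theta) = 5/56.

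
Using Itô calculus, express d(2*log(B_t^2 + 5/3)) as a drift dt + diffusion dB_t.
d(2*log(B_t^2 + 5/3)) = (6*(5 - 3*B_t^2)/(3*B_t^2 + 5)^2) dt + (12*B_t/(3*B_t^2 + 5)) dB_t

Itô's formula for f(B_t) gives d f(B_t) = f'(B_t) dB_t + (1/2) f''(B_t) dt. Compute derivatives of f(x) = 2*log(x^2 + 5/3):
  f'(x)  = 12*x/(3*x^2 + 5)
  f''(x) = 12*(5 - 3*x^2)/(3*x^2 + 5)^2
Substitute x = B_t and multiply the f'' term by 1/2:
  drift     = (1/2) * (12*(5 - 3*x^2)/(3*x^2 + 5)^2) evaluated at B_t = 6*(5 - 3*B_t^2)/(3*B_t^2 + 5)^2
  diffusion = (12*x/(3*x^2 + 5)) evaluated at B_t = 12*B_t/(3*B_t^2 + 5)
Therefore d(2*log(B_t^2 + 5/3)) = (6*(5 - 3*B_t^2)/(3*B_t^2 + 5)^2) dt + (12*B_t/(3*B_t^2 + 5)) dB_t.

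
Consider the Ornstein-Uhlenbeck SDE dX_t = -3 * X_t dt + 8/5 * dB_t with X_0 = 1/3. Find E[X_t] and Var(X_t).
E[X_t] = exp(-3*t)/3; Var(X_t) = 32/75 - 32*exp(-6*t)/75

The OU SDE dX = -theta X dt + sigma dB admits the integrating factor exp(theta t): d(exp(theta t) X_t) = sigma exp(theta t) dB_t. Integrating from 0 to t:
  X_t = x_0 * exp(-theta t) + sigma * int_0^t exp(-theta (t-s)) dB_s.
The Itô integral has mean 0 and (by the Itô isometry) variance sigma^2 * int_0^t exp(-2 theta (t - s)) ds = sigma^2 * (1 - exp(-2 theta t)) / (2 theta).
With theta = 3, sigma = 8/5, x_0 = 1/3:
  E[X_t] = 1/3 * exp(-3 t) = exp(-3*t)/3
  Var(X_t) = (8/5)^2 * (1 - exp(-2*3 t)) / (2 * 3) = 32/75 - 32*exp(-6*t)/75.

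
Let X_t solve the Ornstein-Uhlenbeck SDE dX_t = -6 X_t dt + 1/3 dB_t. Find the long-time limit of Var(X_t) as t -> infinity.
lim Var(X_t) = 1/108

The OU SDE dX = -theta X dt + sigma dB admits the integrating factor exp(theta t): d(exp(theta t) X_t) = sigma exp(theta t) dB_t. Integrating from 0 to t gives X_t = x_0 * exp(-theta t) + sigma * int_0^t exp(-theta (t-s)) dB_s for any initial x_0. The Itô integral has variance (by the Itô isometry) sigma^2 * int_0^t exp(-2 theta (t - s)) ds = sigma^2 * (1 - exp(-2 theta t)) / (2 theta), independent of x_0.
With theta = 6, sigma = 1/3:
  Var(X_t) = (1/3)^2 * (1 - exp(-2*6 t)) / (2 * 6) = 1/108 - exp(-12*t)/108.
As t -> infinity, exp(-2*6 t) -> 0, so the stationary variance is sigma^2 / (2 theta) = 1/108.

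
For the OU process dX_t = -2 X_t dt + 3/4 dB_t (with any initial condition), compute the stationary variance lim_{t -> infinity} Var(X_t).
lim Var(X_t) = 9/64

The OU SDE dX = -theta X dt + sigma dB admits the integrating factor exp(theta t): d(exp(theta t) X_t) = sigma exp(theta t) dB_t. Integrating from 0 to t gives X_t = x_0 * exp(-theta t) + sigma * int_0^t exp(-theta (t-s)) dB_s for any initial x_0. The Itô integral has variance (by the Itô isometry) sigma^2 * int_0^t exp(-2 theta (t - s)) ds = sigma^2 * (1 - exp(-2 theta t)) / (2 theta), independent of x_0.
With theta = 2, sigma = 3/4:
  Var(X_t) = (3/4)^2 * (1 - exp(-2*2 t)) / (2 * 2) = 9/64 - 9*exp(-4*t)/64.
As t -> infinity, exp(-2*2 t) -> 0, so the stationary variance is sigma^2 / (2 theta) = 9/64.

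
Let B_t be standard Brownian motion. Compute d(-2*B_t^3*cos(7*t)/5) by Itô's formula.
d(-2*B_t^3*cos(7*t)/5) = (2*B_t*(7*B_t^2*sin(7*t) - 3*cos(7*t))/5) dt + (-6*B_t^2*cos(7*t)/5) dB_t

Itô's formula for f(t, x): d f(t, B_t) = (f_t + (1/2) f_xx) dt + f_x dB_t. Compute partials of f(t, x) = -2*x^3*cos(7*t)/5:
  f_t(t,x)  = 14*x^3*sin(7*t)/5
  f_x(t,x)  = -6*x^2*cos(7*t)/5
  f_xx(t,x) = -12*x*cos(7*t)/5
Assemble drift = f_t + (1/2) f_xx = 2*x*(7*x^2*sin(7*t) - 3*cos(7*t))/5 and diffusion = f_x = -6*x^2*cos(7*t)/5. Substituting x = B_t:
  d(-2*B_t^3*cos(7*t)/5) = (2*B_t*(7*B_t^2*sin(7*t) - 3*cos(7*t))/5) dt + (-6*B_t^2*cos(7*t)/5) dB_t.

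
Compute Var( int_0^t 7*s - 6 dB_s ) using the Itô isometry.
Var = t*(49*t^2 - 126*t + 108)/3

The Itô integral of a deterministic integrand f(s) has mean 0 because each increment f(s) * (B_{s+ds} - B_s) has mean 0. By the Itô isometry:
  Var( int_0^t f(s) dB_s ) = E[ (int_0^t f(s) dB_s)^2 ] = int_0^t f(s)^2 ds.
Here f(s) = 7*s - 6, so f(s)^2 = (7*s - 6)^2. Integrate:
  int_0^t ((7*s - 6)^2) ds = t*(49*t^2 - 126*t + 108)/3.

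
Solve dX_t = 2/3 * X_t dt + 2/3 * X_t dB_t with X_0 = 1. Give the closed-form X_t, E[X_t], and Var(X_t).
X_t = 1 * exp((4/9) t + (2/3) B_t); E[X_t] = exp(2*t/3); Var(X_t) = exp(16*t/9) - exp(4*t/3)

For GBM dX = mu X dt + sigma X dB with X_0 = x_0, apply Itô to Y = log X: dY = (mu - sigma^2/2) dt + sigma dB, so Y_t = log(x_0) + (mu - sigma^2/2) t + sigma B_t and hence X_t = x_0 * exp((mu - sigma^2/2) t + sigma B_t).
With mu = 2/3, sigma = 2/3, x_0 = 1, this gives:
  X_t = 1 * exp((4/9) * t + (2/3) * B_t).
Since sigma*B_t ~ Normal(0, sigma^2 t), E[exp(sigma*B_t)] = exp(sigma^2 t / 2); so E[X_t] = x_0 * exp((mu - sigma^2/2) t) * exp(sigma^2 t / 2) = x_0 * exp(mu t) = exp(2*t/3).
Var(X_t) = E[X_t^2] - (E[X_t])^2 = x_0^2 * exp(2 mu t) * (exp(sigma^2 t) - 1) = exp(16*t/9) - exp(4*t/3).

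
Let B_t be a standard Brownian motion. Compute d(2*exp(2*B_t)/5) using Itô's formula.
d(2*exp(2*B_t)/5) = (4*exp(2*B_t)/5) dt + (4*exp(2*B_t)/5) dB_t

Itô's formula for f(B_t) gives d f(B_t) = f'(B_t) dB_t + (1/2) f''(B_t) dt. Compute derivatives of f(x) = 2*exp(2*x)/5:
  f'(x)  = 4*exp(2*x)/5
  f''(x) = 8*exp(2*x)/5
Substitute x = B_t and multiply the f'' term by 1/2:
  drift     = (1/2) * (8*exp(2*x)/5) evaluated at B_t = 4*exp(2*B_t)/5
  diffusion = (4*exp(2*x)/5) evaluated at B_t = 4*exp(2*B_t)/5
Therefore d(2*exp(2*B_t)/5) = (4*exp(2*B_t)/5) dt + (4*exp(2*B_t)/5) dB_t.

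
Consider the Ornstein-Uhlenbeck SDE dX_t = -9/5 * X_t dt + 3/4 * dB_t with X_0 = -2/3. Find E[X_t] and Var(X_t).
E[X_t] = -2*exp(-9*t/5)/3; Var(X_t) = 5/32 - 5*exp(-18*t/5)/32

The OU SDE dX = -theta X dt + sigma dB admits the integrating factor exp(theta t): d(exp(theta t) X_t) = sigma exp(theta t) dB_t. Integrating from 0 to t:
  X_t = x_0 * exp(-theta t) + sigma * int_0^t exp(-theta (t-s)) dB_s.
The Itô integral has mean 0 and (by the Itô isometry) variance sigma^2 * int_0^t exp(-2 theta (t - s)) ds = sigma^2 * (1 - exp(-2 theta t)) / (2 theta).
With theta = 9/5, sigma = 3/4, x_0 = -2/3:
  E[X_t] = -2/3 * exp(-9/5 t) = -2*exp(-9*t/5)/3
  Var(X_t) = (3/4)^2 * (1 - exp(-2*9/5 t)) / (2 * 9/5) = 5/32 - 5*exp(-18*t/5)/32.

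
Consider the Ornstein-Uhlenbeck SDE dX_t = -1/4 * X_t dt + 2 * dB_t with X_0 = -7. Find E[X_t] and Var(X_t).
E[X_t] = -7*exp(-t/4); Var(X_t) = 8 - 8*exp(-t/2)

The OU SDE dX = -theta X dt + sigma dB admits the integrating factor exp(theta t): d(exp(theta t) X_t) = sigma exp(theta t) dB_t. Integrating from 0 to t:
  X_t = x_0 * exp(-theta t) + sigma * int_0^t exp(-theta (t-s)) dB_s.
The Itô integral has mean 0 and (by the Itô isometry) variance sigma^2 * int_0^t exp(-2 theta (t - s)) ds = sigma^2 * (1 - exp(-2 theta t)) / (2 theta).
With theta = 1/4, sigma = 2, x_0 = -7:
  E[X_t] = -7 * exp(-1/4 t) = -7*exp(-t/4)
  Var(X_t) = (2)^2 * (1 - exp(-2*1/4 t)) / (2 * 1/4) = 8 - 8*exp(-t/2).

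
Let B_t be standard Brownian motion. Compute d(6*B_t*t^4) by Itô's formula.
d(6*B_t*t^4) = (24*B_t*t^3) dt + (6*t^4) dB_t

Itô's formula for f(t, x): d f(t, B_t) = (f_t + (1/2) f_xx) dt + f_x dB_t. Compute partials of f(t, x) = 6*t^4*x:
  f_t(t,x)  = 24*t^3*x
  f_x(t,x)  = 6*t^4
  f_xx(t,x) = 0
Assemble drift = f_t + (1/2) f_xx = 24*t^3*x and diffusion = f_x = 6*t^4. Substituting x = B_t:
  d(6*B_t*t^4) = (24*B_t*t^3) dt + (6*t^4) dB_t.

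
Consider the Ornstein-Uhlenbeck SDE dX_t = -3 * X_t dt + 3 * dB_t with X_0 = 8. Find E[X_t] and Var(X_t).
E[X_t] = 8*exp(-3*t); Var(X_t) = 3/2 - 3*exp(-6*t)/2

The OU SDE dX = -theta X dt + sigma dB admits the integrating factor exp(theta t): d(exp(theta t) X_t) = sigma exp(theta t) dB_t. Integrating from 0 to t:
  X_t = x_0 * exp(-theta t) + sigma * int_0^t exp(-theta (t-s)) dB_s.
The Itô integral has mean 0 and (by the Itô isometry) variance sigma^2 * int_0^t exp(-2 theta (t - s)) ds = sigma^2 * (1 - exp(-2 theta t)) / (2 theta).
With theta = 3, sigma = 3, x_0 = 8:
  E[X_t] = 8 * exp(-3 t) = 8*exp(-3*t)
  Var(X_t) = (3)^2 * (1 - exp(-2*3 t)) / (2 * 3) = 3/2 - 3*exp(-6*t)/2.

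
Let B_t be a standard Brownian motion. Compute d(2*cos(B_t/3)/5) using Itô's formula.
d(2*cos(B_t/3)/5) = (-cos(B_t/3)/45) dt + (-2*sin(B_t/3)/15) dB_t

Itô's formula for f(B_t) gives d f(B_t) = f'(B_t) dB_t + (1/2) f''(B_t) dt. Compute derivatives of f(x) = 2*cos(x/3)/5:
  f'(x)  = -2*sin(x/3)/15
  f''(x) = -2*cos(x/3)/45
Substitute x = B_t and multiply the f'' term by 1/2:
  drift     = (1/2) * (-2*cos(x/3)/45) evaluated at B_t = -cos(B_t/3)/45
  diffusion = (-2*sin(x/3)/15) evaluated at B_t = -2*sin(B_t/3)/15
Therefore d(2*cos(B_t/3)/5) = (-cos(B_t/3)/45) dt + (-2*sin(B_t/3)/15) dB_t.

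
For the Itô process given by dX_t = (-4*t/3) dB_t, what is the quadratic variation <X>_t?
<X>_t = 16*t^3/27

For an Itô process dX_t = a(t) dt + b(t) dB_t, the quadratic variation is <X>_t = int_0^t b(s)^2 ds (the drift term does not contribute). Here b(s) = -4*s/3, so
  b(s)^2 = 16*s^2/9.
Integrating from 0 to t:
  <X>_t = int_0^t (16*s^2/9) ds = 16*t^3/27.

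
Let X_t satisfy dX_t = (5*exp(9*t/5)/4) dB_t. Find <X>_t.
<X>_t = 125*exp(18*t/5)/288 - 125/288

For an Itô process dX_t = a(t) dt + b(t) dB_t, the quadratic variation is <X>_t = int_0^t b(s)^2 ds (the drift term does not contribute). Here b(s) = 5*exp(9*s/5)/4, so
  b(s)^2 = 25*exp(18*s/5)/16.
Integrating from 0 to t:
  <X>_t = int_0^t (25*exp(18*s/5)/16) ds = 125*exp(18*t/5)/288 - 125/288.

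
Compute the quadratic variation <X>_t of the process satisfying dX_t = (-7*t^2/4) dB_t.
<X>_t = 49*t^5/80

For an Itô process dX_t = a(t) dt + b(t) dB_t, the quadratic variation is <X>_t = int_0^t b(s)^2 ds (the drift term does not contribute). Here b(s) = -7*s^2/4, so
  b(s)^2 = 49*s^4/16.
Integrating from 0 to t:
  <X>_t = int_0^t (49*s^4/16) ds = 49*t^5/80.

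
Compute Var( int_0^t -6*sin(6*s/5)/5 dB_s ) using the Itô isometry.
Var = 18*t/25 - 3*sin(12*t/5)/10

The Itô integral of a deterministic integrand f(s) has mean 0 because each increment f(s) * (B_{s+ds} - B_s) has mean 0. By the Itô isometry:
  Var( int_0^t f(s) dB_s ) = E[ (int_0^t f(s) dB_s)^2 ] = int_0^t f(s)^2 ds.
Here f(s) = -6*sin(6*s/5)/5, so f(s)^2 = 36*sin(6*s/5)^2/25. Integrate:
  int_0^t (36*sin(6*s/5)^2/25) ds = 18*t/25 - 3*sin(12*t/5)/10.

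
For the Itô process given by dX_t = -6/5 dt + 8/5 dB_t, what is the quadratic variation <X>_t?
<X>_t = 64*t/25

For an Itô process dX_t = a(t) dt + b(t) dB_t, the quadratic variation is <X>_t = int_0^t b(s)^2 ds (the drift term does not contribute). Here b(s) = 8/5, so
  b(s)^2 = 64/25.
Integrating from 0 to t:
  <X>_t = int_0^t (64/25) ds = 64*t/25.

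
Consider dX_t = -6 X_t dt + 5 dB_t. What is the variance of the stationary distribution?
lim Var(X_t) = 25/12

The OU SDE dX = -theta X dt + sigma dB admits the integrating factor exp(theta t): d(exp(theta t) X_t) = sigma exp(theta t) dB_t. Integrating from 0 to t gives X_t = x_0 * exp(-theta t) + sigma * int_0^t exp(-theta (t-s)) dB_s for any initial x_0. The Itô integral has variance (by the Itô isometry) sigma^2 * int_0^t exp(-2 theta (t - s)) ds = sigma^2 * (1 - exp(-2 theta t)) / (2 theta), independent of x_0.
With theta = 6, sigma = 5:
  Var(X_t) = (5)^2 * (1 - exp(-2*6 t)) / (2 * 6) = 25/12 - 25*exp(-12*t)/12.
As t -> infinity, exp(-2*6 t) -> 0, so the stationary variance is sigma^2 / (2 theta) = 25/12.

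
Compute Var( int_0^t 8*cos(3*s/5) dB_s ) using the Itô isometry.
Var = 32*t + 80*sin(6*t/5)/3

The Itô integral of a deterministic integrand f(s) has mean 0 because each increment f(s) * (B_{s+ds} - B_s) has mean 0. By the Itô isometry:
  Var( int_0^t f(s) dB_s ) = E[ (int_0^t f(s) dB_s)^2 ] = int_0^t f(s)^2 ds.
Here f(s) = 8*cos(3*s/5), so f(s)^2 = 64*cos(3*s/5)^2. Integrate:
  int_0^t (64*cos(3*s/5)^2) ds = 32*t + 80*sin(6*t/5)/3.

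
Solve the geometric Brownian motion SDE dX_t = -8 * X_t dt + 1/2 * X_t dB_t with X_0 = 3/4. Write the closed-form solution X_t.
X_t = 3/4 * exp((-65/8) * t + (1/2) * B_t)

For GBM dX = mu X dt + sigma X dB with X_0 = x_0, apply Itô to Y = log X: dY = (mu - sigma^2/2) dt + sigma dB, so Y_t = log(x_0) + (mu - sigma^2/2) t + sigma B_t and hence X_t = x_0 * exp((mu - sigma^2/2) t + sigma B_t).
With mu = -8, sigma = 1/2, x_0 = 3/4, this gives:
  X_t = 3/4 * exp((-65/8) * t + (1/2) * B_t).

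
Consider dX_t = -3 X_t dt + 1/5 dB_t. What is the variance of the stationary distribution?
lim Var(X_t) = 1/150

The OU SDE dX = -theta X dt + sigma dB admits the integrating factor exp(theta t): d(exp(theta t) X_t) = sigma exp(theta t) dB_t. Integrating from 0 to t gives X_t = x_0 * exp(-theta t) + sigma * int_0^t exp(-theta (t-s)) dB_s for any initial x_0. The Itô integral has variance (by the Itô isometry) sigma^2 * int_0^t exp(-2 theta (t - s)) ds = sigma^2 * (1 - exp(-2 theta t)) / (2 theta), independent of x_0.
With theta = 3, sigma = 1/5:
  Var(X_t) = (1/5)^2 * (1 - exp(-2*3 t)) / (2 * 3) = 1/150 - exp(-6*t)/150.
As t -> infinity, exp(-2*3 t) -> 0, so the stationary variance is sigma^2 / (2 theta) = 1/150.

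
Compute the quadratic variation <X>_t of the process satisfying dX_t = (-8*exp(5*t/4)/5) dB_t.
<X>_t = 128*exp(5*t/2)/125 - 128/125

For an Itô process dX_t = a(t) dt + b(t) dB_t, the quadratic variation is <X>_t = int_0^t b(s)^2 ds (the drift term does not contribute). Here b(s) = -8*exp(5*s/4)/5, so
  b(s)^2 = 64*exp(5*s/2)/25.
Integrating from 0 to t:
  <X>_t = int_0^t (64*exp(5*s/2)/25) ds = 128*exp(5*t/2)/125 - 128/125.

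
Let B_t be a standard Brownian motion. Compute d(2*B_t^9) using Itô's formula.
d(2*B_t^9) = (72*B_t^7) dt + (18*B_t^8) dB_t

Itô's formula for f(B_t) gives d f(B_t) = f'(B_t) dB_t + (1/2) f''(B_t) dt. Compute derivatives of f(x) = 2*x^9:
  f'(x)  = 18*x^8
  f''(x) = 144*x^7
Substitute x = B_t and multiply the f'' term by 1/2:
  drift     = (1/2) * (144*x^7) evaluated at B_t = 72*B_t^7
  diffusion = (18*x^8) evaluated at B_t = 18*B_t^8
Therefore d(2*B_t^9) = (72*B_t^7) dt + (18*B_t^8) dB_t.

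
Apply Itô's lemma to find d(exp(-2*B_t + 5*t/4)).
d(exp(-2*B_t + 5*t/4)) = (13*exp(-2*B_t + 5*t/4)/4) dt + (-2*exp(-2*B_t + 5*t/4)) dB_t

Itô's formula for f(t, x): d f(t, B_t) = (f_t + (1/2) f_xx) dt + f_x dB_t. Compute partials of f(t, x) = exp(5*t/4 - 2*x):
  f_t(t,x)  = 5*exp(5*t/4 - 2*x)/4
  f_x(t,x)  = -2*exp(5*t/4 - 2*x)
  f_xx(t,x) = 4*exp(5*t/4 - 2*x)
Assemble drift = f_t + (1/2) f_xx = 13*exp(5*t/4 - 2*x)/4 and diffusion = f_x = -2*exp(5*t/4 - 2*x). Substituting x = B_t:
  d(exp(-2*B_t + 5*t/4)) = (13*exp(-2*B_t + 5*t/4)/4) dt + (-2*exp(-2*B_t + 5*t/4)) dB_t.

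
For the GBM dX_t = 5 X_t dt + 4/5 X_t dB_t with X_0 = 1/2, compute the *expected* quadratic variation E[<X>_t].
E[<X>_t] = 2*exp(266*t/25)/133 - 2/133

<X>_t = int_0^t ((4/5) * X_s)^2 ds. Taking expectation inside the integral: E[<X>_t] = (4/5)^2 * int_0^t E[X_s^2] ds. For GBM, E[X_s^2] = x_0^2 * exp((2 mu + sigma^2) s). Integrating:
  E[<X>_t] = (4/5)^2 * (1/2)^2 * (exp((2*5 + (4/5)^2) t) - 1) / (2*5 + (4/5)^2)
           = (4/5)^2 * (1/2)^2 * (exp((266/25) t) - 1) / (266/25) = 2*exp(266*t/25)/133 - 2/133.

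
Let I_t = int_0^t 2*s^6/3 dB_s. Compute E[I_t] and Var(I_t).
E[I_t] = 0; Var(I_t) = 4*t^13/117

The Itô integral of a deterministic integrand f(s) has mean 0 because each increment f(s) * (B_{s+ds} - B_s) has mean 0. By the Itô isometry:
  Var( int_0^t f(s) dB_s ) = E[ (int_0^t f(s) dB_s)^2 ] = int_0^t f(s)^2 ds.
Here f(s) = 2*s^6/3, so f(s)^2 = 4*s^12/9. Integrate:
  int_0^t (4*s^12/9) ds = 4*t^13/117.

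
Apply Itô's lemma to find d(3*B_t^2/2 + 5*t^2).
d(3*B_t^2/2 + 5*t^2) = (10*t + 3/2) dt + (3*B_t) dB_t

Itô's formula for f(t, x): d f(t, B_t) = (f_t + (1/2) f_xx) dt + f_x dB_t. Compute partials of f(t, x) = 5*t^2 + 3*x^2/2:
  f_t(t,x)  = 10*t
  f_x(t,x)  = 3*x
  f_xx(t,x) = 3
Assemble drift = f_t + (1/2) f_xx = 10*t + 3/2 and diffusion = f_x = 3*x. Substituting x = B_t:
  d(3*B_t^2/2 + 5*t^2) = (10*t + 3/2) dt + (3*B_t) dB_t.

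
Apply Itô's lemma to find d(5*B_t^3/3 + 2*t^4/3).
d(5*B_t^3/3 + 2*t^4/3) = (5*B_t + 8*t^3/3) dt + (5*B_t^2) dB_t

Itô's formula for f(t, x): d f(t, B_t) = (f_t + (1/2) f_xx) dt + f_x dB_t. Compute partials of f(t, x) = 2*t^4/3 + 5*x^3/3:
  f_t(t,x)  = 8*t^3/3
  f_x(t,x)  = 5*x^2
  f_xx(t,x) = 10*x
Assemble drift = f_t + (1/2) f_xx = 8*t^3/3 + 5*x and diffusion = f_x = 5*x^2. Substituting x = B_t:
  d(5*B_t^3/3 + 2*t^4/3) = (5*B_t + 8*t^3/3) dt + (5*B_t^2) dB_t.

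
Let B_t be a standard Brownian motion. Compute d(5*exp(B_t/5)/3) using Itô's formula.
d(5*exp(B_t/5)/3) = (exp(B_t/5)/30) dt + (exp(B_t/5)/3) dB_t

Itô's formula for f(B_t) gives d f(B_t) = f'(B_t) dB_t + (1/2) f''(B_t) dt. Compute derivatives of f(x) = 5*exp(x/5)/3:
  f'(x)  = exp(x/5)/3
  f''(x) = exp(x/5)/15
Substitute x = B_t and multiply the f'' term by 1/2:
  drift     = (1/2) * (exp(x/5)/15) evaluated at B_t = exp(B_t/5)/30
  diffusion = (exp(x/5)/3) evaluated at B_t = exp(B_t/5)/3
Therefore d(5*exp(B_t/5)/3) = (exp(B_t/5)/30) dt + (exp(B_t/5)/3) dB_t.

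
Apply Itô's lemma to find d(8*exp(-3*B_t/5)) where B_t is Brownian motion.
d(8*exp(-3*B_t/5)) = (36*exp(-3*B_t/5)/25) dt + (-24*exp(-3*B_t/5)/5) dB_t

Itô's formula for f(B_t) gives d f(B_t) = f'(B_t) dB_t + (1/2) f''(B_t) dt. Compute derivatives of f(x) = 8*exp(-3*x/5):
  f'(x)  = -24*exp(-3*x/5)/5
  f''(x) = 72*exp(-3*x/5)/25
Substitute x = B_t and multiply the f'' term by 1/2:
  drift     = (1/2) * (72*exp(-3*x/5)/25) evaluated at B_t = 36*exp(-3*B_t/5)/25
  diffusion = (-24*exp(-3*x/5)/5) evaluated at B_t = -24*exp(-3*B_t/5)/5
Therefore d(8*exp(-3*B_t/5)) = (36*exp(-3*B_t/5)/25) dt + (-24*exp(-3*B_t/5)/5) dB_t.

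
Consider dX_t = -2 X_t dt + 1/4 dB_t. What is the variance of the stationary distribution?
lim Var(X_t) = 1/64

The OU SDE dX = -theta X dt + sigma dB admits the integrating factor exp(theta t): d(exp(theta t) X_t) = sigma exp(theta t) dB_t. Integrating from 0 to t gives X_t = x_0 * exp(-theta t) + sigma * int_0^t exp(-theta (t-s)) dB_s for any initial x_0. The Itô integral has variance (by the Itô isometry) sigma^2 * int_0^t exp(-2 theta (t - s)) ds = sigma^2 * (1 - exp(-2 theta t)) / (2 theta), independent of x_0.
With theta = 2, sigma = 1/4:
  Var(X_t) = (1/4)^2 * (1 - exp(-2*2 t)) / (2 * 2) = 1/64 - exp(-4*t)/64.
As t -> infinity, exp(-2*2 t) -> 0, so the stationary variance is sigma^2 / (2 theta) = 1/64.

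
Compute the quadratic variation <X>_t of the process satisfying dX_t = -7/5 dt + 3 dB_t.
<X>_t = 9*t

For an Itô process dX_t = a(t) dt + b(t) dB_t, the quadratic variation is <X>_t = int_0^t b(s)^2 ds (the drift term does not contribute). Here b(s) = 3, so
  b(s)^2 = 9.
Integrating from 0 to t:
  <X>_t = int_0^t (9) ds = 9*t.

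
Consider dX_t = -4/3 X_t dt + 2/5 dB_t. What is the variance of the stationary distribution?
lim Var(X_t) = 3/50

The OU SDE dX = -theta X dt + sigma dB admits the integrating factor exp(theta t): d(exp(theta t) X_t) = sigma exp(theta t) dB_t. Integrating from 0 to t gives X_t = x_0 * exp(-theta t) + sigma * int_0^t exp(-theta (t-s)) dB_s for any initial x_0. The Itô integral has variance (by the Itô isometry) sigma^2 * int_0^t exp(-2 theta (t - s)) ds = sigma^2 * (1 - exp(-2 theta t)) / (2 theta), independent of x_0.
With theta = 4/3, sigma = 2/5:
  Var(X_t) = (2/5)^2 * (1 - exp(-2*4/3 t)) / (2 * 4/3) = 3/50 - 3*exp(-8*t/3)/50.
As t -> infinity, exp(-2*4/3 t) -> 0, so the stationary variance is sigma^2 / (2 theta) = 3/50.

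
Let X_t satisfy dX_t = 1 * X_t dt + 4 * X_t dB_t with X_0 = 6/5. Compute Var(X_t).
Var(X_t) = 36*(exp(16*t) - 1)*exp(2*t)/25

For GBM dX = mu X dt + sigma X dB with X_0 = x_0, apply Itô to Y = log X: dY = (mu - sigma^2/2) dt + sigma dB, so Y_t = log(x_0) + (mu - sigma^2/2) t + sigma B_t and hence X_t = x_0 * exp((mu - sigma^2/2) t + sigma B_t).
With mu = 1, sigma = 4, x_0 = 6/5, this gives:
  X_t = 6/5 * exp((-7) * t + (4) * B_t).
Since sigma*B_t ~ Normal(0, sigma^2 t), E[exp(sigma*B_t)] = exp(sigma^2 t / 2); so E[X_t] = x_0 * exp((mu - sigma^2/2) t) * exp(sigma^2 t / 2) = x_0 * exp(mu t) = 6*exp(t)/5.
Var(X_t) = E[X_t^2] - (E[X_t])^2 = x_0^2 * exp(2 mu t) * (exp(sigma^2 t) - 1) = 36*(exp(16*t) - 1)*exp(2*t)/25.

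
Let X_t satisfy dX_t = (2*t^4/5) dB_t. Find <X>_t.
<X>_t = 4*t^9/225

For an Itô process dX_t = a(t) dt + b(t) dB_t, the quadratic variation is <X>_t = int_0^t b(s)^2 ds (the drift term does not contribute). Here b(s) = 2*s^4/5, so
  b(s)^2 = 4*s^8/25.
Integrating from 0 to t:
  <X>_t = int_0^t (4*s^8/25) ds = 4*t^9/225.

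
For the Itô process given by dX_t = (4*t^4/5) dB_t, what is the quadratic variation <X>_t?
<X>_t = 16*t^9/225

For an Itô process dX_t = a(t) dt + b(t) dB_t, the quadratic variation is <X>_t = int_0^t b(s)^2 ds (the drift term does not contribute). Here b(s) = 4*s^4/5, so
  b(s)^2 = 16*s^8/25.
Integrating from 0 to t:
  <X>_t = int_0^t (16*s^8/25) ds = 16*t^9/225.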